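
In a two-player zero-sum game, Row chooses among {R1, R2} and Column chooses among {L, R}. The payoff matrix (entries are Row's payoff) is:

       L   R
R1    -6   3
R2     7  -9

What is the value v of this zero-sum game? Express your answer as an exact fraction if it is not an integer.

-33/25

Row minima: R1 → -6, R2 → -9; maximin = -6.
Column maxima: L → 7, R → 3; minimax = 3.
-6 ≠ 3, so there is no saddle point; optimal play is mixed.
Let Row play R1 with probability p. Expected payoff against L: (-6)p + 7(1−p) = −13p + 7; against R: 3p + (-9)(1−p) = 12p − 9.
Setting these equal: −13p + 7 = 12p − 9 ⇒ −25p = -16 ⇒ p = 16/25, and the value is (-13)·(16/25) + 7 = -33/25.
For Column: with q = P(L), equating R1's and R2's payoffs gives −9q + 3 = 16q − 9 ⇒ q = 12/25.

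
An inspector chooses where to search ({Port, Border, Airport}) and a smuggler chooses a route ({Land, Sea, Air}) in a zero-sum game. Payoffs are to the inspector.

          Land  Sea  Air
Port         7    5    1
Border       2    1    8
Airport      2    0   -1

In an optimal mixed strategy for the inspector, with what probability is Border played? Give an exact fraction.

Row minima: Port → 1, Border → 1, Airport → -1; maximin = 1.
Column maxima: Land → 7, Sea → 5, Air → 8; minimax = 5.
1 ≠ 5, so there is no saddle point; optimal play is mixed.
Airport is strictly dominated by Port, so the inspector never plays it.
Land is strictly dominated by Sea (it gives the inspector strictly more in every row), so the smuggler never plays it.
On the remaining 2×2 (Port, Border vs Sea, Air):
Let the inspector play Port with probability p. Expected payoff against Sea: 5p + 1(1−p) = 4p + 1; against Air: 1p + 8(1−p) = −7p + 8.
Setting these equal: 4p + 1 = −7p + 8 ⇒ 11p = 7 ⇒ p = 7/11, and the value is (4)·(7/11) + 1 = 39/11.
For the smuggler: with q = P(Sea), equating Port's and Border's payoffs gives 4q + 1 = −7q + 8 ⇒ q = 7/11.

4/11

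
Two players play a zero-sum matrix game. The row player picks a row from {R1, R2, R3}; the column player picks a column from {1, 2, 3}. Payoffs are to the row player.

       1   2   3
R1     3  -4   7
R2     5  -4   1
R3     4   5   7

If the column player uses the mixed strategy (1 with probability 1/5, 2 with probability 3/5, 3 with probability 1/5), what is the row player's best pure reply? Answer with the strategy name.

R3

Expected payoff of R1: (1/5)·3 + (3/5)·(-4) + (1/5)·7 = -2/5.
Expected payoff of R2: (1/5)·5 + (3/5)·(-4) + (1/5)·1 = -6/5.
Expected payoff of R3: (1/5)·4 + (3/5)·5 + (1/5)·7 = 26/5.
The largest is 26/5, so the row player's best response is R3.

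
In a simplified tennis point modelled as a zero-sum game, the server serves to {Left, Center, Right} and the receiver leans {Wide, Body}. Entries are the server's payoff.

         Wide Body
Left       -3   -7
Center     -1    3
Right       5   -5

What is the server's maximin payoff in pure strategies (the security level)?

Row minima: Left → -7, Center → -1, Right → -5.
The best of these is -1.

-1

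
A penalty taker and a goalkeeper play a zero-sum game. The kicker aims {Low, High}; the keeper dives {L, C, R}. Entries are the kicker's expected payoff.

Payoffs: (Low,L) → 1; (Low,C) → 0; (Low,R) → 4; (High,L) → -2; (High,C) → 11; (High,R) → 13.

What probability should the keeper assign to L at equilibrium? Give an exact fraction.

Row minima: Low → 0, High → -2; maximin = 0.
Column maxima: L → 1, C → 11, R → 13; minimax = 1.
0 ≠ 1, so there is no saddle point; optimal play is mixed.
R is strictly dominated by L (it gives the kicker strictly more in every row), so the keeper never plays it.
On the remaining 2×2 (Low, High vs L, C):
Let the kicker play Low with probability p. Expected payoff against L: 1p + (-2)(1−p) = 3p − 2; against C: 0p + 11(1−p) = −11p + 11.
Setting these equal: 3p − 2 = −11p + 11 ⇒ 14p = 13 ⇒ p = 13/14, and the value is (3)·(13/14) − 2 = 11/14.
For the keeper: with q = P(L), equating Low's and High's payoffs gives q = −13q + 11 ⇒ q = 11/14.

11/14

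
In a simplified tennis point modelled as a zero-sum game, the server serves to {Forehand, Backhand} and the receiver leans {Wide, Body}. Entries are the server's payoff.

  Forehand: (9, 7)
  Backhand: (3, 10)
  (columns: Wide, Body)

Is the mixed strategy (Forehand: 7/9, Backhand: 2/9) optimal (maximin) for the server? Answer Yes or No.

Against Wide this mix gives (7/9)·9 + (2/9)·3 = 23/3.
Against Body this mix gives (7/9)·7 + (2/9)·10 = 23/3.
All of the receiver's active replies (Wide, Body) yield 23/3, and no column does worse for the server. The mix makes the receiver indifferent and guarantees 23/3, so it is optimal.

Yes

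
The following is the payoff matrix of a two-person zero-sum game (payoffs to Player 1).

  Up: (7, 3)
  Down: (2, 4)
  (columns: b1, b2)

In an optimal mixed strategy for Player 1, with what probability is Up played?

1/3

Row minima: Up → 3, Down → 2; maximin = 3.
Column maxima: b1 → 7, b2 → 4; minimax = 4.
3 ≠ 4, so there is no saddle point; optimal play is mixed.
Let Player 1 play Up with probability p. Expected payoff against b1: 7p + 2(1−p) = 5p + 2; against b2: 3p + 4(1−p) = −p + 4.
Setting these equal: 5p + 2 = −p + 4 ⇒ 6p = 2 ⇒ p = 1/3, and the value is (5)·(1/3) + 2 = 11/3.
For Player 2: with q = P(b1), equating Up's and Down's payoffs gives 4q + 3 = −2q + 4 ⇒ q = 1/6.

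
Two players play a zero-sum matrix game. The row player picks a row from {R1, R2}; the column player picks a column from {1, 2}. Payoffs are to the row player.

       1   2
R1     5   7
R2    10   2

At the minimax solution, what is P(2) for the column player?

1/2

Row minima: R1 → 5, R2 → 2; maximin = 5.
Column maxima: 1 → 10, 2 → 7; minimax = 7.
5 ≠ 7, so there is no saddle point; optimal play is mixed.
Let the row player play R1 with probability p. Expected payoff against 1: 5p + 10(1−p) = −5p + 10; against 2: 7p + 2(1−p) = 5p + 2.
Setting these equal: −5p + 10 = 5p + 2 ⇒ −10p = -8 ⇒ p = 4/5, and the value is (-5)·(4/5) + 10 = 6.
For the column player: with q = P(1), equating R1's and R2's payoffs gives −2q + 7 = 8q + 2 ⇒ q = 1/2.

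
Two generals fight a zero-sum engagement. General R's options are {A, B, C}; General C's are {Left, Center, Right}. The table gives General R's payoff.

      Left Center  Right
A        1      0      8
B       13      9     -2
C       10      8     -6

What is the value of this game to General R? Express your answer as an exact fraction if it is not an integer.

Row minima: A → 0, B → -2, C → -6; maximin = 0.
Column maxima: Left → 13, Center → 9, Right → 8; minimax = 8.
0 ≠ 8, so there is no saddle point; optimal play is mixed.
C is strictly dominated by B, so General R never plays it.
Left is strictly dominated by Center (it gives General R strictly more in every row), so General C never plays it.
On the remaining 2×2 (A, B vs Center, Right):
Let General R play A with probability p. Expected payoff against Center: 0p + 9(1−p) = −9p + 9; against Right: 8p + (-2)(1−p) = 10p − 2.
Setting these equal: −9p + 9 = 10p − 2 ⇒ −19p = -11 ⇒ p = 11/19, and the value is (-9)·(11/19) + 9 = 72/19.
For General C: with q = P(Center), equating A's and B's payoffs gives −8q + 8 = 11q − 2 ⇒ q = 10/19.

72/19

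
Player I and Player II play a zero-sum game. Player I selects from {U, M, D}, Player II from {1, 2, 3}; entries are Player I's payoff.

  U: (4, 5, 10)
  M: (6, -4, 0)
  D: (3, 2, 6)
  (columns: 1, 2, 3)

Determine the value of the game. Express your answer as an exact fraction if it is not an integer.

46/11

Row minima: U → 4, M → -4, D → 2; maximin = 4.
Column maxima: 1 → 6, 2 → 5, 3 → 10; minimax = 5.
4 ≠ 5, so there is no saddle point; optimal play is mixed.
D is strictly dominated by U, so Player I never plays it.
3 is strictly dominated by 2 (it gives Player I strictly more in every row), so Player II never plays it.
On the remaining 2×2 (U, M vs 1, 2):
Let Player I play U with probability p. Expected payoff against 1: 4p + 6(1−p) = −2p + 6; against 2: 5p + (-4)(1−p) = 9p − 4.
Setting these equal: −2p + 6 = 9p − 4 ⇒ −11p = -10 ⇒ p = 10/11, and the value is (-2)·(10/11) + 6 = 46/11.
For Player II: with q = P(1), equating U's and M's payoffs gives −q + 5 = 10q − 4 ⇒ q = 9/11.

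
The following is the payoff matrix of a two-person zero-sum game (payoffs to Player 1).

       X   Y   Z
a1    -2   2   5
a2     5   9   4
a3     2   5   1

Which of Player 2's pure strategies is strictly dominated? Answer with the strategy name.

Y

X holds Player 1's payoff strictly below Y in every row: -2 < 2, 5 < 9, 2 < 5.
So Y is strictly dominated for Player 2.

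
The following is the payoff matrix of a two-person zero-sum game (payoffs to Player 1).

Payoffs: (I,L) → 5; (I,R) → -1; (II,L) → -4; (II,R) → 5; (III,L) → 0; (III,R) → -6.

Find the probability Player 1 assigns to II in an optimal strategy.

2/5

Row minima: I → -1, II → -4, III → -6; maximin = -1.
Column maxima: L → 5, R → 5; minimax = 5.
-1 ≠ 5, so there is no saddle point; optimal play is mixed.
III is strictly dominated by I, so Player 1 never plays it.
On the remaining 2×2 (I, II vs L, R):
Let Player 1 play I with probability p. Expected payoff against L: 5p + (-4)(1−p) = 9p − 4; against R: (-1)p + 5(1−p) = −6p + 5.
Setting these equal: 9p − 4 = −6p + 5 ⇒ 15p = 9 ⇒ p = 3/5, and the value is (9)·(3/5) − 4 = 7/5.
For Player 2: with q = P(L), equating I's and II's payoffs gives 6q − 1 = −9q + 5 ⇒ q = 2/5.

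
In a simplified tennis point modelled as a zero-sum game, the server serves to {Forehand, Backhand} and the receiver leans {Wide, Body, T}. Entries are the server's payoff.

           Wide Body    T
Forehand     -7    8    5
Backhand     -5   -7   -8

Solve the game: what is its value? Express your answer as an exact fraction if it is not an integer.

Row minima: Forehand → -7, Backhand → -8; maximin = -7.
Column maxima: Wide → -5, Body → 8, T → 5; minimax = -5.
-7 ≠ -5, so there is no saddle point; optimal play is mixed.
Body is strictly dominated by T (it gives the server strictly more in every row), so the receiver never plays it.
On the remaining 2×2 (Forehand, Backhand vs Wide, T):
Let the server play Forehand with probability p. Expected payoff against Wide: (-7)p + (-5)(1−p) = −2p − 5; against T: 5p + (-8)(1−p) = 13p − 8.
Setting these equal: −2p − 5 = 13p − 8 ⇒ −15p = -3 ⇒ p = 1/5, and the value is (-2)·(1/5) − 5 = -27/5.
For the receiver: with q = P(Wide), equating Forehand's and Backhand's payoffs gives −12q + 5 = 3q − 8 ⇒ q = 13/15.

-27/5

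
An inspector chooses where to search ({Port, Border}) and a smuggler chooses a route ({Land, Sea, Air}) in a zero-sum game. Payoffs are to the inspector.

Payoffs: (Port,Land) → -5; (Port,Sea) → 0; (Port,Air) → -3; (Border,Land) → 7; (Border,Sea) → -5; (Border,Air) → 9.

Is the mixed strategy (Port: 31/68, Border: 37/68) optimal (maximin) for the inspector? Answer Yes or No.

Against Land this mix gives (31/68)·(-5) + (37/68)·7 = 26/17.
Against Sea this mix gives (31/68)·0 + (37/68)·(-5) = -185/68.
Against Air this mix gives (31/68)·(-3) + (37/68)·9 = 60/17.
The smuggler will play Sea, holding the inspector to -185/68. Shifting weight toward the row that does better against Sea would raise this floor (the equalizing mix achieves -25/17 against both Sea and Land), so the proposed strategy is not optimal.

No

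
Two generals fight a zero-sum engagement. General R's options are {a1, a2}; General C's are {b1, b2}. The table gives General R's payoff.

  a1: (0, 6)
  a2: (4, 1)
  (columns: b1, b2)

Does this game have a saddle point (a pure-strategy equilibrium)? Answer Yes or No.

No

Row minima: a1 → 0, a2 → 1; maximin = 1.
Column maxima: b1 → 4, b2 → 6; minimax = 4.
1 ≠ 4, so no pure-strategy equilibrium exists.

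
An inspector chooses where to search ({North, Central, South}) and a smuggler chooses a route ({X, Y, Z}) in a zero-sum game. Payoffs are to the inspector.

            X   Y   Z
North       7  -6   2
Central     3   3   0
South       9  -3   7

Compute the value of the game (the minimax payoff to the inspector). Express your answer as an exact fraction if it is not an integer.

Row minima: North → -6, Central → 0, South → -3; maximin = 0.
Column maxima: X → 9, Y → 3, Z → 7; minimax = 3.
0 ≠ 3, so there is no saddle point; optimal play is mixed.
North is strictly dominated by South, so the inspector never plays it.
X is strictly dominated by Z (it gives the inspector strictly more in every row), so the smuggler never plays it.
On the remaining 2×2 (Central, South vs Y, Z):
Let the inspector play Central with probability p. Expected payoff against Y: 3p + (-3)(1−p) = 6p − 3; against Z: 0p + 7(1−p) = −7p + 7.
Setting these equal: 6p − 3 = −7p + 7 ⇒ 13p = 10 ⇒ p = 10/13, and the value is (6)·(10/13) − 3 = 21/13.
For the smuggler: with q = P(Y), equating Central's and South's payoffs gives 3q = −10q + 7 ⇒ q = 7/13.

21/13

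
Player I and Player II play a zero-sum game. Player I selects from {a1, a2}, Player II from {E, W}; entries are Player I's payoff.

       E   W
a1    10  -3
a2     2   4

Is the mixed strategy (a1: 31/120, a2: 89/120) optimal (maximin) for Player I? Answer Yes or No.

Against E this mix gives (31/120)·10 + (89/120)·2 = 61/15.
Against W this mix gives (31/120)·(-3) + (89/120)·4 = 263/120.
Player II will play W, holding Player I to 263/120. Shifting weight toward the row that does better against W would raise this floor (the equalizing mix achieves 46/15 against both W and E), so the proposed strategy is not optimal.

No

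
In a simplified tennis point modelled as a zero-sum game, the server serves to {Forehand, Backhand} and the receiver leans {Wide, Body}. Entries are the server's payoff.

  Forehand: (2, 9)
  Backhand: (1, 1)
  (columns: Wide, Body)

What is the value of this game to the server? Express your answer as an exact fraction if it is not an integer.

2

Row minima: Forehand → 2, Backhand → 1; maximin = 2.
Column maxima: Wide → 2, Body → 9; minimax = 2.
Since maximin = minimax = 2, there is a saddle point and the value is 2.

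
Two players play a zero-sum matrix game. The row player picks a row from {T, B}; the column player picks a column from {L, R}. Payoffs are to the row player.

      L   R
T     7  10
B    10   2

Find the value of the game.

Row minima: T → 7, B → 2; maximin = 7.
Column maxima: L → 10, R → 10; minimax = 10.
7 ≠ 10, so there is no saddle point; optimal play is mixed.
Let the row player play T with probability p. Expected payoff against L: 7p + 10(1−p) = −3p + 10; against R: 10p + 2(1−p) = 8p + 2.
Setting these equal: −3p + 10 = 8p + 2 ⇒ −11p = -8 ⇒ p = 8/11, and the value is (-3)·(8/11) + 10 = 86/11.
For the column player: with q = P(L), equating T's and B's payoffs gives −3q + 10 = 8q + 2 ⇒ q = 8/11.

86/11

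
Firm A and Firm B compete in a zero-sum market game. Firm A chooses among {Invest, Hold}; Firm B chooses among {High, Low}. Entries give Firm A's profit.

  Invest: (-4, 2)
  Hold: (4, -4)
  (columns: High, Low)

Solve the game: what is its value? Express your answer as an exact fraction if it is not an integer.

Row minima: Invest → -4, Hold → -4; maximin = -4.
Column maxima: High → 4, Low → 2; minimax = 2.
-4 ≠ 2, so there is no saddle point; optimal play is mixed.
Let Firm A play Invest with probability p. Expected payoff against High: (-4)p + 4(1−p) = −8p + 4; against Low: 2p + (-4)(1−p) = 6p − 4.
Setting these equal: −8p + 4 = 6p − 4 ⇒ −14p = -8 ⇒ p = 4/7, and the value is (-8)·(4/7) + 4 = -4/7.
For Firm B: with q = P(High), equating Invest's and Hold's payoffs gives −6q + 2 = 8q − 4 ⇒ q = 3/7.

-4/7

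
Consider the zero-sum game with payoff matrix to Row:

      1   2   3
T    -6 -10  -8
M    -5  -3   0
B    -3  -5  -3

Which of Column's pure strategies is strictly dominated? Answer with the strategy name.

2 holds Row's payoff strictly below 3 in every row: -10 < -8, -3 < 0, -5 < -3.
So 3 is strictly dominated for Column.

3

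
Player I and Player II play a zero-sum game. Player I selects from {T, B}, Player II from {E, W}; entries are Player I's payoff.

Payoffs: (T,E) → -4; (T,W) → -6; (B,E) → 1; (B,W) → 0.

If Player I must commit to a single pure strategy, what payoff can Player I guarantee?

0

Row minima: T → -6, B → 0.
The best of these is 0.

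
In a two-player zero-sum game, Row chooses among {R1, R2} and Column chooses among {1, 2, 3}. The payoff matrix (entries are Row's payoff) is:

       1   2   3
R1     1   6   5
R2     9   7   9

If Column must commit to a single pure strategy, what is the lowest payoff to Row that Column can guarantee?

7

Column maxima: 1 → 9, 2 → 7, 3 → 9.
The smallest of these is 7.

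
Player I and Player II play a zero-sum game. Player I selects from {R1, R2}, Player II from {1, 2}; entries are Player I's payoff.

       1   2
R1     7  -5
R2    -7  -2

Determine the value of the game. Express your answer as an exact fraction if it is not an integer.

-49/17

Row minima: R1 → -5, R2 → -7; maximin = -5.
Column maxima: 1 → 7, 2 → -2; minimax = -2.
-5 ≠ -2, so there is no saddle point; optimal play is mixed.
Let Player I play R1 with probability p. Expected payoff against 1: 7p + (-7)(1−p) = 14p − 7; against 2: (-5)p + (-2)(1−p) = −3p − 2.
Setting these equal: 14p − 7 = −3p − 2 ⇒ 17p = 5 ⇒ p = 5/17, and the value is (14)·(5/17) − 7 = -49/17.
For Player II: with q = P(1), equating R1's and R2's payoffs gives 12q − 5 = −5q − 2 ⇒ q = 3/17.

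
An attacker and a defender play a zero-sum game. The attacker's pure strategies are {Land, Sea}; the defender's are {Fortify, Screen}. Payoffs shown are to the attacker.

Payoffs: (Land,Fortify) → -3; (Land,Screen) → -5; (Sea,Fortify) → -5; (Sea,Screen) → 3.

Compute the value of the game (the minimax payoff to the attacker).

Row minima: Land → -5, Sea → -5; maximin = -5.
Column maxima: Fortify → -3, Screen → 3; minimax = -3.
-5 ≠ -3, so there is no saddle point; optimal play is mixed.
Let the attacker play Land with probability p. Expected payoff against Fortify: (-3)p + (-5)(1−p) = 2p − 5; against Screen: (-5)p + 3(1−p) = −8p + 3.
Setting these equal: 2p − 5 = −8p + 3 ⇒ 10p = 8 ⇒ p = 4/5, and the value is (2)·(4/5) − 5 = -17/5.
For the defender: with q = P(Fortify), equating Land's and Sea's payoffs gives 2q − 5 = −8q + 3 ⇒ q = 4/5.

-17/5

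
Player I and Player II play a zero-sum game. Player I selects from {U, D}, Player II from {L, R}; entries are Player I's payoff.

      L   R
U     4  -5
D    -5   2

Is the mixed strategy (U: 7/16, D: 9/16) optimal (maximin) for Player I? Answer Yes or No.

Yes

Against L this mix gives (7/16)·4 + (9/16)·(-5) = -17/16.
Against R this mix gives (7/16)·(-5) + (9/16)·2 = -17/16.
All of Player II's active replies (L, R) yield -17/16, and no column does worse for Player I. The mix makes Player II indifferent and guarantees -17/16, so it is optimal.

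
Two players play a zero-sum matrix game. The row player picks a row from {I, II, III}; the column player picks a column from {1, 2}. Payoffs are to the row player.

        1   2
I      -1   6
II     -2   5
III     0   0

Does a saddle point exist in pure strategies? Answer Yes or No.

Row minima: I → -1, II → -2, III → 0; maximin = 0.
Column maxima: 1 → 0, 2 → 6; minimax = 0.
maximin = minimax = 0, so a saddle point exists.

Yes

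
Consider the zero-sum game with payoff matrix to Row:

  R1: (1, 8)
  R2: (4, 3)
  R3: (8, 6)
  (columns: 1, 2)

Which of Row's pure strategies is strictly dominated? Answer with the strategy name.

R2

R3 gives a strictly higher payoff than R2 against every column: 8 > 4, 6 > 3.
So R2 is strictly dominated and Row never plays it.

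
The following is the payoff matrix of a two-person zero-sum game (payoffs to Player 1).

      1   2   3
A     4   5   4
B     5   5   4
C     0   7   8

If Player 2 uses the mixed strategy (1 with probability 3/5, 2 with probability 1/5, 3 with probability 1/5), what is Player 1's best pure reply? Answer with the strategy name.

B

Expected payoff of A: (3/5)·4 + (1/5)·5 + (1/5)·4 = 21/5.
Expected payoff of B: (3/5)·5 + (1/5)·5 + (1/5)·4 = 24/5.
Expected payoff of C: (3/5)·0 + (1/5)·7 + (1/5)·8 = 3.
The largest is 24/5, so Player 1's best response is B.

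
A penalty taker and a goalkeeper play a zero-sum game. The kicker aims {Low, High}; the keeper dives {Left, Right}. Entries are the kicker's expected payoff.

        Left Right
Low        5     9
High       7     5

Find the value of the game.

19/3

Row minima: Low → 5, High → 5; maximin = 5.
Column maxima: Left → 7, Right → 9; minimax = 7.
5 ≠ 7, so there is no saddle point; optimal play is mixed.
Let the kicker play Low with probability p. Expected payoff against Left: 5p + 7(1−p) = −2p + 7; against Right: 9p + 5(1−p) = 4p + 5.
Setting these equal: −2p + 7 = 4p + 5 ⇒ −6p = -2 ⇒ p = 1/3, and the value is (-2)·(1/3) + 7 = 19/3.
For the keeper: with q = P(Left), equating Low's and High's payoffs gives −4q + 9 = 2q + 5 ⇒ q = 2/3.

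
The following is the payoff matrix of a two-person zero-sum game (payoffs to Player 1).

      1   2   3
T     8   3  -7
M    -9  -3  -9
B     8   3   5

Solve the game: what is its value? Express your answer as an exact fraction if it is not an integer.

3

Row minima: T → -7, M → -9, B → 3; maximin = 3.
Column maxima: 1 → 8, 2 → 3, 3 → 5; minimax = 3.
Since maximin = minimax = 3, there is a saddle point and the value is 3.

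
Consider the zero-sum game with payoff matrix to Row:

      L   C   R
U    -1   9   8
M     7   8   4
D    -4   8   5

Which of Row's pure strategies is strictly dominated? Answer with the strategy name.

D

U gives a strictly higher payoff than D against every column: -1 > -4, 9 > 8, 8 > 5.
So D is strictly dominated and Row never plays it.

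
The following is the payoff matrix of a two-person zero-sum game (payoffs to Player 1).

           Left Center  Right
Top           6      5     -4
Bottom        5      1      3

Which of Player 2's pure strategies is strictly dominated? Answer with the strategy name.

Center holds Player 1's payoff strictly below Left in every row: 5 < 6, 1 < 5.
So Left is strictly dominated for Player 2.

Left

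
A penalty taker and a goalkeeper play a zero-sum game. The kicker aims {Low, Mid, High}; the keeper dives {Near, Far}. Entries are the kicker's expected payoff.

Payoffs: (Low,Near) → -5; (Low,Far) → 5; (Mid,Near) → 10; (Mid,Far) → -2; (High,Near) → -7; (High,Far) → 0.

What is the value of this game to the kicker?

20/11

Row minima: Low → -5, Mid → -2, High → -7; maximin = -2.
Column maxima: Near → 10, Far → 5; minimax = 5.
-2 ≠ 5, so there is no saddle point; optimal play is mixed.
High is strictly dominated by Low, so the kicker never plays it.
On the remaining 2×2 (Low, Mid vs Near, Far):
Let the kicker play Low with probability p. Expected payoff against Near: (-5)p + 10(1−p) = −15p + 10; against Far: 5p + (-2)(1−p) = 7p − 2.
Setting these equal: −15p + 10 = 7p − 2 ⇒ −22p = -12 ⇒ p = 6/11, and the value is (-15)·(6/11) + 10 = 20/11.
For the keeper: with q = P(Near), equating Low's and Mid's payoffs gives −10q + 5 = 12q − 2 ⇒ q = 7/22.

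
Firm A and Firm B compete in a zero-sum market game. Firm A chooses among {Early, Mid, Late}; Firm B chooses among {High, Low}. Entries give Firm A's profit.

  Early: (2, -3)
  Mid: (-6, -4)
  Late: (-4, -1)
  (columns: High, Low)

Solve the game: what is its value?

-7/4

Row minima: Early → -3, Mid → -6, Late → -4; maximin = -3.
Column maxima: High → 2, Low → -1; minimax = -1.
-3 ≠ -1, so there is no saddle point; optimal play is mixed.
Mid is strictly dominated by Early, so Firm A never plays it.
On the remaining 2×2 (Early, Late vs High, Low):
Let Firm A play Early with probability p. Expected payoff against High: 2p + (-4)(1−p) = 6p − 4; against Low: (-3)p + (-1)(1−p) = −2p − 1.
Setting these equal: 6p − 4 = −2p − 1 ⇒ 8p = 3 ⇒ p = 3/8, and the value is (6)·(3/8) − 4 = -7/4.
For Firm B: with q = P(High), equating Early's and Late's payoffs gives 5q − 3 = −3q − 1 ⇒ q = 1/4.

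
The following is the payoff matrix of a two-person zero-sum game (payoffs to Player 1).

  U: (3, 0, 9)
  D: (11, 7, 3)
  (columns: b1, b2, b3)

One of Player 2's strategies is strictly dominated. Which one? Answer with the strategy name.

b2 holds Player 1's payoff strictly below b1 in every row: 0 < 3, 7 < 11.
So b1 is strictly dominated for Player 2.

b1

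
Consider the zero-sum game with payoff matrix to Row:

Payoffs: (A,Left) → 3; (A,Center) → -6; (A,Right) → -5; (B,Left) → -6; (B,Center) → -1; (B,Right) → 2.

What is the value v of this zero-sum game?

Row minima: A → -6, B → -6; maximin = -6.
Column maxima: Left → 3, Center → -1, Right → 2; minimax = -1.
-6 ≠ -1, so there is no saddle point; optimal play is mixed.
Right is strictly dominated by Center (it gives Row strictly more in every row), so Column never plays it.
On the remaining 2×2 (A, B vs Left, Center):
Let Row play A with probability p. Expected payoff against Left: 3p + (-6)(1−p) = 9p − 6; against Center: (-6)p + (-1)(1−p) = −5p − 1.
Setting these equal: 9p − 6 = −5p − 1 ⇒ 14p = 5 ⇒ p = 5/14, and the value is (9)·(5/14) − 6 = -39/14.
For Column: with q = P(Left), equating A's and B's payoffs gives 9q − 6 = −5q − 1 ⇒ q = 5/14.

-39/14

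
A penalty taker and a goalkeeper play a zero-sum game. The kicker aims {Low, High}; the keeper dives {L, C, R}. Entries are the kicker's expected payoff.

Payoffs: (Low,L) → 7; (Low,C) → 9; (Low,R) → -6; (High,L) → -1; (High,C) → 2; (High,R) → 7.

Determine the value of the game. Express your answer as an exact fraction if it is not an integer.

Row minima: Low → -6, High → -1; maximin = -1.
Column maxima: L → 7, C → 9, R → 7; minimax = 7.
-1 ≠ 7, so there is no saddle point; optimal play is mixed.
C is strictly dominated by L (it gives the kicker strictly more in every row), so the keeper never plays it.
On the remaining 2×2 (Low, High vs L, R):
Let the kicker play Low with probability p. Expected payoff against L: 7p + (-1)(1−p) = 8p − 1; against R: (-6)p + 7(1−p) = −13p + 7.
Setting these equal: 8p − 1 = −13p + 7 ⇒ 21p = 8 ⇒ p = 8/21, and the value is (8)·(8/21) − 1 = 43/21.
For the keeper: with q = P(L), equating Low's and High's payoffs gives 13q − 6 = −8q + 7 ⇒ q = 13/21.

43/21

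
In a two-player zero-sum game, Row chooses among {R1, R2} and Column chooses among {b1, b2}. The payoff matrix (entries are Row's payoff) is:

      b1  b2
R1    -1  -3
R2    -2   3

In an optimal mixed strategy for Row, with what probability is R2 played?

2/7

Row minima: R1 → -3, R2 → -2; maximin = -2.
Column maxima: b1 → -1, b2 → 3; minimax = -1.
-2 ≠ -1, so there is no saddle point; optimal play is mixed.
Let Row play R1 with probability p. Expected payoff against b1: (-1)p + (-2)(1−p) = p − 2; against b2: (-3)p + 3(1−p) = −6p + 3.
Setting these equal: p − 2 = −6p + 3 ⇒ 7p = 5 ⇒ p = 5/7, and the value is (1)·(5/7) − 2 = -9/7.
For Column: with q = P(b1), equating R1's and R2's payoffs gives 2q − 3 = −5q + 3 ⇒ q = 6/7.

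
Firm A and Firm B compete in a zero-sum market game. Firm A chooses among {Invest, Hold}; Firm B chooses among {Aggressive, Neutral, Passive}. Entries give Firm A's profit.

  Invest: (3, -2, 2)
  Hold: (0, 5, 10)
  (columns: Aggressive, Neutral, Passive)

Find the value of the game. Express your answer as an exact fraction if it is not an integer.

Row minima: Invest → -2, Hold → 0; maximin = 0.
Column maxima: Aggressive → 3, Neutral → 5, Passive → 10; minimax = 3.
0 ≠ 3, so there is no saddle point; optimal play is mixed.
Passive is strictly dominated by Neutral (it gives Firm A strictly more in every row), so Firm B never plays it.
On the remaining 2×2 (Invest, Hold vs Aggressive, Neutral):
Let Firm A play Invest with probability p. Expected payoff against Aggressive: 3p + 0(1−p) = 3p; against Neutral: (-2)p + 5(1−p) = −7p + 5.
Setting these equal: 3p = −7p + 5 ⇒ 10p = 5 ⇒ p = 1/2, and the value is (3)·(1/2) = 3/2.
For Firm B: with q = P(Aggressive), equating Invest's and Hold's payoffs gives 5q − 2 = −5q + 5 ⇒ q = 7/10.

3/2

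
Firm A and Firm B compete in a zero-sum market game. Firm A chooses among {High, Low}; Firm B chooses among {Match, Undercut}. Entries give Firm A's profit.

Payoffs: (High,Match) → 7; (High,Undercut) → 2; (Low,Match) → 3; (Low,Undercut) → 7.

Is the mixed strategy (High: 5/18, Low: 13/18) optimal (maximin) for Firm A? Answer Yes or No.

No

Against Match this mix gives (5/18)·7 + (13/18)·3 = 37/9.
Against Undercut this mix gives (5/18)·2 + (13/18)·7 = 101/18.
Firm B will play Match, holding Firm A to 37/9. Shifting weight toward the row that does better against Match would raise this floor (the equalizing mix achieves 43/9 against both Match and Undercut), so the proposed strategy is not optimal.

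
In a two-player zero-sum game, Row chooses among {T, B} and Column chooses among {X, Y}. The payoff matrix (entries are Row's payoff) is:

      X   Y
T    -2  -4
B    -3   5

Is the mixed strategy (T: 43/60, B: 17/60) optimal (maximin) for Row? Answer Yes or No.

Against X this mix gives (43/60)·(-2) + (17/60)·(-3) = -137/60.
Against Y this mix gives (43/60)·(-4) + (17/60)·5 = -29/20.
Column will play X, holding Row to -137/60. Shifting weight toward the row that does better against X would raise this floor (the equalizing mix achieves -11/5 against both X and Y), so the proposed strategy is not optimal.

No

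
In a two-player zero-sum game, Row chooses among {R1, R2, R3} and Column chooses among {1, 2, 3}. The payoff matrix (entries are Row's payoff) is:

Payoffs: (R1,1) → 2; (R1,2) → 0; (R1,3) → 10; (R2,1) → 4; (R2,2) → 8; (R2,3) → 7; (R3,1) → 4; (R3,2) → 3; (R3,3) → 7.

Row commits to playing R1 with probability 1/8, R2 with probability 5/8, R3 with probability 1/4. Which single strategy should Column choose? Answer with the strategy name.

If Column plays 1, Row's expected payoff is (1/8)·2 + (5/8)·4 + (1/4)·4 = 15/4.
If Column plays 2, Row's expected payoff is (1/8)·0 + (5/8)·8 + (1/4)·3 = 23/4.
If Column plays 3, Row's expected payoff is (1/8)·10 + (5/8)·7 + (1/4)·7 = 59/8.
Column minimizes Row's payoff; the smallest is 15/4, so the best response is 1.

1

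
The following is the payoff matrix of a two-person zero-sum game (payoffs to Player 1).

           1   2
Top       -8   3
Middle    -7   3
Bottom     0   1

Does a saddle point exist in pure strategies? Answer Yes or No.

Yes

Row minima: Top → -8, Middle → -7, Bottom → 0; maximin = 0.
Column maxima: 1 → 0, 2 → 3; minimax = 0.
maximin = minimax = 0, so a saddle point exists.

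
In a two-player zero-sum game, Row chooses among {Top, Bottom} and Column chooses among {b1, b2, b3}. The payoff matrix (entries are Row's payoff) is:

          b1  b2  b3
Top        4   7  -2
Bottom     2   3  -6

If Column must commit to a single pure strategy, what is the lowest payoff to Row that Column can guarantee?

-2

Column maxima: b1 → 4, b2 → 7, b3 → -2.
The smallest of these is -2.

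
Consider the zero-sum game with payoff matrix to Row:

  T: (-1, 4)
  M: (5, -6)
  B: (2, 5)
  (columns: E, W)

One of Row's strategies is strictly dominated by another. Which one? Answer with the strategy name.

T

B gives a strictly higher payoff than T against every column: 2 > -1, 5 > 4.
So T is strictly dominated and Row never plays it.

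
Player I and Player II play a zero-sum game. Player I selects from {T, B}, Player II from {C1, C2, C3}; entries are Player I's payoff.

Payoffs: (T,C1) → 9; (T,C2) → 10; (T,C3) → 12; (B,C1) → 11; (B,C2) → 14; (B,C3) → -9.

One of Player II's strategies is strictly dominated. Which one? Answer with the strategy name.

C2

C1 holds Player I's payoff strictly below C2 in every row: 9 < 10, 11 < 14.
So C2 is strictly dominated for Player II.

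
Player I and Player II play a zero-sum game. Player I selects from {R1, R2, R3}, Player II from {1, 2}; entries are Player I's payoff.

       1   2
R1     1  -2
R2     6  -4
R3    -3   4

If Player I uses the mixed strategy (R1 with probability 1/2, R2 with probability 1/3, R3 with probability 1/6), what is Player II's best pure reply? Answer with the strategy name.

If Player II plays 1, Player I's expected payoff is (1/2)·1 + (1/3)·6 + (1/6)·(-3) = 2.
If Player II plays 2, Player I's expected payoff is (1/2)·(-2) + (1/3)·(-4) + (1/6)·4 = -5/3.
Player II minimizes Player I's payoff; the smallest is -5/3, so the best response is 2.

2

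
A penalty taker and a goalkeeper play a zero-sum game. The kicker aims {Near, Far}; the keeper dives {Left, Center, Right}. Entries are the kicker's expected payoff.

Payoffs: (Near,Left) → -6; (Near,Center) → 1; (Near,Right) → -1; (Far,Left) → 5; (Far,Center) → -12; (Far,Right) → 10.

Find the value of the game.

Row minima: Near → -6, Far → -12; maximin = -6.
Column maxima: Left → 5, Center → 1, Right → 10; minimax = 1.
-6 ≠ 1, so there is no saddle point; optimal play is mixed.
Right is strictly dominated by Left (it gives the kicker strictly more in every row), so the keeper never plays it.
On the remaining 2×2 (Near, Far vs Left, Center):
Let the kicker play Near with probability p. Expected payoff against Left: (-6)p + 5(1−p) = −11p + 5; against Center: 1p + (-12)(1−p) = 13p − 12.
Setting these equal: −11p + 5 = 13p − 12 ⇒ −24p = -17 ⇒ p = 17/24, and the value is (-11)·(17/24) + 5 = -67/24.
For the keeper: with q = P(Left), equating Near's and Far's payoffs gives −7q + 1 = 17q − 12 ⇒ q = 13/24.

-67/24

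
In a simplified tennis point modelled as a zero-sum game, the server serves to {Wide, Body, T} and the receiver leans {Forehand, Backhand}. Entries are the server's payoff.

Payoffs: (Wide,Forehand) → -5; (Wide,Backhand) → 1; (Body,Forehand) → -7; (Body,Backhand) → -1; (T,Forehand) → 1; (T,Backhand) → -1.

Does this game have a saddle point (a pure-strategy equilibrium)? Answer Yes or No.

No

Row minima: Wide → -5, Body → -7, T → -1; maximin = -1.
Column maxima: Forehand → 1, Backhand → 1; minimax = 1.
-1 ≠ 1, so no pure-strategy equilibrium exists.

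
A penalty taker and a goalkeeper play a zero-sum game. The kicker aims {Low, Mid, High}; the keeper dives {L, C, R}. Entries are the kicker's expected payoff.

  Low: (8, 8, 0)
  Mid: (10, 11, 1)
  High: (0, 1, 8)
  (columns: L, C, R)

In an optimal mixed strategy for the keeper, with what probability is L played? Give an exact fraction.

Row minima: Low → 0, Mid → 1, High → 0; maximin = 1.
Column maxima: L → 10, C → 11, R → 8; minimax = 8.
1 ≠ 8, so there is no saddle point; optimal play is mixed.
Low is strictly dominated by Mid, so the kicker never plays it.
With Low eliminated, C is strictly dominated by L (it gives the kicker strictly more in every remaining row), so the keeper never plays it.
On the remaining 2×2 (Mid, High vs L, R):
Let the kicker play Mid with probability p. Expected payoff against L: 10p + 0(1−p) = 10p; against R: 1p + 8(1−p) = −7p + 8.
Setting these equal: 10p = −7p + 8 ⇒ 17p = 8 ⇒ p = 8/17, and the value is (10)·(8/17) = 80/17.
For the keeper: with q = P(L), equating Mid's and High's payoffs gives 9q + 1 = −8q + 8 ⇒ q = 7/17.

7/17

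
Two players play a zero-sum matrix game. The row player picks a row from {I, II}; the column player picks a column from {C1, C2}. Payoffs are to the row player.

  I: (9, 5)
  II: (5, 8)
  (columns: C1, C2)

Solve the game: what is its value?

47/7

Row minima: I → 5, II → 5; maximin = 5.
Column maxima: C1 → 9, C2 → 8; minimax = 8.
5 ≠ 8, so there is no saddle point; optimal play is mixed.
Let the row player play I with probability p. Expected payoff against C1: 9p + 5(1−p) = 4p + 5; against C2: 5p + 8(1−p) = −3p + 8.
Setting these equal: 4p + 5 = −3p + 8 ⇒ 7p = 3 ⇒ p = 3/7, and the value is (4)·(3/7) + 5 = 47/7.
For the column player: with q = P(C1), equating I's and II's payoffs gives 4q + 5 = −3q + 8 ⇒ q = 3/7.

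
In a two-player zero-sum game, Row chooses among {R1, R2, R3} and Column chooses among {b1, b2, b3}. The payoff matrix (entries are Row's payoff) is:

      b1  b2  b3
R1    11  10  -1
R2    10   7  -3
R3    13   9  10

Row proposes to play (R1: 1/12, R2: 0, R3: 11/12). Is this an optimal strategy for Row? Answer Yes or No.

Against b1 this mix gives (1/12)·11 + (11/12)·13 = 77/6.
Against b2 this mix gives (1/12)·10 + (11/12)·9 = 109/12.
Against b3 this mix gives (1/12)·(-1) + (11/12)·10 = 109/12.
All of Column's active replies (b2, b3) yield 109/12, and no column does worse for Row. The mix makes Column indifferent and guarantees 109/12, so it is optimal.

Yes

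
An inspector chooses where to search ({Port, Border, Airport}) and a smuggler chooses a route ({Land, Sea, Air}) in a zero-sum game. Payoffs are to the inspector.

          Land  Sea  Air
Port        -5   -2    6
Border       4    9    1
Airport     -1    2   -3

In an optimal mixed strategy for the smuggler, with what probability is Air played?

Row minima: Port → -5, Border → 1, Airport → -3; maximin = 1.
Column maxima: Land → 4, Sea → 9, Air → 6; minimax = 4.
1 ≠ 4, so there is no saddle point; optimal play is mixed.
Airport is strictly dominated by Border, so the inspector never plays it.
Sea is strictly dominated by Land (it gives the inspector strictly more in every row), so the smuggler never plays it.
On the remaining 2×2 (Port, Border vs Land, Air):
Let the inspector play Port with probability p. Expected payoff against Land: (-5)p + 4(1−p) = −9p + 4; against Air: 6p + 1(1−p) = 5p + 1.
Setting these equal: −9p + 4 = 5p + 1 ⇒ −14p = -3 ⇒ p = 3/14, and the value is (-9)·(3/14) + 4 = 29/14.
For the smuggler: with q = P(Land), equating Port's and Border's payoffs gives −11q + 6 = 3q + 1 ⇒ q = 5/14.

9/14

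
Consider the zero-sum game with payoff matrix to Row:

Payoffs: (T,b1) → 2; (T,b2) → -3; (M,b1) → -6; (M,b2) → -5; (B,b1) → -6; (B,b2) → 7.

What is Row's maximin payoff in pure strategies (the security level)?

Row minima: T → -3, M → -6, B → -6.
The best of these is -3.

-3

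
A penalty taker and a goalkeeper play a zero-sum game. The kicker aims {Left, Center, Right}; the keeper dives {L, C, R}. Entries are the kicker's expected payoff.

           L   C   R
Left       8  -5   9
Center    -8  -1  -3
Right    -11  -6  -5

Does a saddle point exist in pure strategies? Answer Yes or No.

No

Row minima: Left → -5, Center → -8, Right → -11; maximin = -5.
Column maxima: L → 8, C → -1, R → 9; minimax = -1.
-5 ≠ -1, so no pure-strategy equilibrium exists.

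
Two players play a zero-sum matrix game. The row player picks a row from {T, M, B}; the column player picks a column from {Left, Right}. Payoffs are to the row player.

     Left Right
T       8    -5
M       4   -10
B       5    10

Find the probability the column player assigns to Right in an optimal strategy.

1/6

Row minima: T → -5, M → -10, B → 5; maximin = 5.
Column maxima: Left → 8, Right → 10; minimax = 8.
5 ≠ 8, so there is no saddle point; optimal play is mixed.
M is strictly dominated by T, so the row player never plays it.
On the remaining 2×2 (T, B vs Left, Right):
Let the row player play T with probability p. Expected payoff against Left: 8p + 5(1−p) = 3p + 5; against Right: (-5)p + 10(1−p) = −15p + 10.
Setting these equal: 3p + 5 = −15p + 10 ⇒ 18p = 5 ⇒ p = 5/18, and the value is (3)·(5/18) + 5 = 35/6.
For the column player: with q = P(Left), equating T's and B's payoffs gives 13q − 5 = −5q + 10 ⇒ q = 5/6.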